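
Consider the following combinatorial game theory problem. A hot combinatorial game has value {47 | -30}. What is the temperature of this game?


The game is {47 | -30}, a switch {a | b} with numbers a > b.
Cooling {a | b} by t gives {a - t | b + t}, which stops being hot when a - t = b + t, i.e. at t = (a - b)/2. So the temperature of a switch is (a - b)/2.
Temperature = (Left option - Right option) / 2
= (47 - (-30)) / 2
= 77 / 2
= 77/2

77/2


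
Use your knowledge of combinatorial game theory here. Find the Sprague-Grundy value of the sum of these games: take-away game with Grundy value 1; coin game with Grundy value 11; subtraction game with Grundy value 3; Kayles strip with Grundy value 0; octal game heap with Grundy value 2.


By the Sprague-Grundy theorem, the Grundy value of a sum of games is the XOR of individual Grundy values.
take-away game: Grundy value = 1. Running XOR: 0 XOR 1 = 1
coin game: Grundy value = 11. Running XOR: 1 XOR 11 = 10
subtraction game: Grundy value = 3. Running XOR: 10 XOR 3 = 9
Kayles strip: Grundy value = 0. Running XOR: 9 XOR 0 = 9
octal game heap: Grundy value = 2. Running XOR: 9 XOR 2 = 11
The combined Grundy value is 11.

11


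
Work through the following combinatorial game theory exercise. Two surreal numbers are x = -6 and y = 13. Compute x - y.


x = -6, y = 13
x - y = -6 - 13 = -19

-19


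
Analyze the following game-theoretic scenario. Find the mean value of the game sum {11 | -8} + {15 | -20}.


G1 = {11 | -8}, G2 = {15 | -20}
Each is a switch {a | b} with numbers a > b; its mean value is (a + b)/2, and mean value is additive over game sums: m(G1 + G2) = m(G1) + m(G2).
Mean of G1 = (11 + (-8))/2 = 3/2 = 3/2
Mean of G2 = (15 + (-20))/2 = -5/2 = -5/2
Mean of G1 + G2 = 3/2 + -5/2 = -1

-1


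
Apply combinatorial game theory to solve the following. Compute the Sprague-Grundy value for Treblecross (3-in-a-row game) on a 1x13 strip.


Treblecross: place X on empty cells; 3-in-a-row wins.
Playing within two cells of an existing X lets the opponent win at once, so sensible play treats the cells i-2..i+2 around each X as dead. The player left with no safe cell loses, so this is a normal-play take-away game on strips of safe cells.
Placing X at cell i (0-indexed) of a strip of k safe cells leaves independent strips of sizes max(0, i-2) and max(0, k-i-3). Hence G(k) = mex{ G(max(0,i-2)) XOR G(max(0,k-i-3)) : 0 <= i < k }, with G(0) = 0.
G(1): splits (0,0):0^0=0 -> mex({0}) = 1
G(2): splits (0,0):0^0=0 -> mex({0}) = 1
G(3): splits (0,0):0^0=0 -> mex({0}) = 1
G(4): splits (0,1):0^1=1 (0,0):0^0=0 -> mex({0, 1}) = 2
G(5): splits (0,2):0^1=1 (0,1):0^1=1 (0,0):0^0=0 -> mex({0, 1}) = 2
G(6) = mex({1}) = 0
G(7) = mex({0, 1, 2}) = 3
G(8) = mex({0, 1, 2}) = 3
G(9) = mex({0, 2}) = 1
G(10) = mex({0, 2, 3}) = 1
G(11) = mex({0, 3}) = 1
G(12) = mex({1, 3}) = 0
G(13) = mex({0, 1, 2, 3}) = 4
Therefore G(13) = 4.

4


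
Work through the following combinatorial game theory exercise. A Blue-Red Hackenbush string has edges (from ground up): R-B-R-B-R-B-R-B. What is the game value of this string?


Edges (from ground): R-B-R-B-R-B-R-B
By Berlekamp's sign-expansion rule, a Blue-Red Hackenbush stalk has the value of the surreal number whose sign sequence is the edge sequence with B -> + and R -> -.
Sign sequence: -+-+-+-+
Trace the sign expansion in the surreal number tree, starting from 0:
Edge 1: R (sign -) -> bounds (-inf, 0), value = -1
Edge 2: B (sign +) -> bounds (-1, 0), value = -1/2
Edge 3: R (sign -) -> bounds (-1, -1/2), value = -3/4
Edge 4: B (sign +) -> bounds (-3/4, -1/2), value = -5/8
Edge 5: R (sign -) -> bounds (-3/4, -5/8), value = -11/16
Edge 6: B (sign +) -> bounds (-11/16, -5/8), value = -21/32
Edge 7: R (sign -) -> bounds (-11/16, -21/32), value = -43/64
Edge 8: B (sign +) -> bounds (-43/64, -21/32), value = -85/128
Game value = -85/128

-85/128


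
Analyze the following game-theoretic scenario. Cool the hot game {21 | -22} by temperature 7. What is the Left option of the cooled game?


Original game: {21 | -22} (a switch {a | b} with a > b).
Cooling by t (for t below the temperature (a - b)/2 = 43/2) taxes each move by t: {a | b} cooled by t is {a - t | b + t}.
Cooling amount: t = 7
Cooled Left option: 21 - 7 = 14
Cooled Right option: -22 + 7 = -15
Cooled game: {14 | -15}
Left option = 14

14


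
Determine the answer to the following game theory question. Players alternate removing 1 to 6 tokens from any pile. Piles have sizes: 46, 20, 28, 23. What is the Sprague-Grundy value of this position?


Subtraction set: {1, 2, 3, 4, 5, 6}
For this subtraction set, G(n) = n mod 7 (period = max + 1 = 7).
Pile 1 (size 46): G(46) = 46 mod 7 = 4
Pile 2 (size 20): G(20) = 20 mod 7 = 6
Pile 3 (size 28): G(28) = 28 mod 7 = 0
Pile 4 (size 23): G(23) = 23 mod 7 = 2
Total Grundy value = XOR of all: 4 XOR 6 XOR 0 XOR 2 = 0

0


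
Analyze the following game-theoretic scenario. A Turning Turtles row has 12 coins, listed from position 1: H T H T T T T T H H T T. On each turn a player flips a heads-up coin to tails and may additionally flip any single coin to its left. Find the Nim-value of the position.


Coins: H T H T T T T T H H T T
Key fact: a single head at position k behaves exactly like a Nim heap of size k (turning it to T and optionally flipping a coin at j < k corresponds to moving the heap from k to j, or to 0), and heads combine as a disjunctive sum (two heads at the same place would cancel, matching j XOR j = 0). So the Nim-value is the XOR of the 1-indexed positions of the heads.
Face-up positions (1-indexed): [1, 3, 9, 10]
XOR 0 with 1: 0 XOR 1 = 1
XOR 1 with 3: 1 XOR 3 = 2
XOR 2 with 9: 2 XOR 9 = 11
XOR 11 with 10: 11 XOR 10 = 1
Nim-value = 1

1


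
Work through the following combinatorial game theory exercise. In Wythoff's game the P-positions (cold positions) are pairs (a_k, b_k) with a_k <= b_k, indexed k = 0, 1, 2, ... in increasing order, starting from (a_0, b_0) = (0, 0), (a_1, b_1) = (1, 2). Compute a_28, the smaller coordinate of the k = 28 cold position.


By Wythoff's theorem, a_k = floor(k * phi) and b_k = floor(k * phi^2) = a_k + k, where phi = (1 + sqrt(5))/2 is the golden ratio.
phi = (1 + sqrt(5))/2 = 1.618034
k = 28
k * phi = 28 * 1.618034 = 45.304952
a_28 = floor(k * phi) = 45

45


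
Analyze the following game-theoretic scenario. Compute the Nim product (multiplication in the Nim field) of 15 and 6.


Nim multiplication is bilinear over XOR: (u XOR v) * w = (u*w) XOR (v*w).
So we split each operand into its bit components and XOR the pairwise Nim products.
15 = 1 + 2 + 4 + 8 (as XOR of powers of 2).
6 = 2 + 4 (as XOR of powers of 2).
Using the standard Nim-product table on single bits:
  2*2 = 3,   2*4 = 8,   2*8 = 12,
  4*4 = 6,   4*8 = 11,  8*8 = 13,
and  1*x = x (identity), k*l = l*k (commutative).
Pairwise Nim products:
  1 * 2 = 2
  1 * 4 = 4
  2 * 2 = 3
  2 * 4 = 8
  4 * 2 = 8
  4 * 4 = 6
  8 * 2 = 12
  8 * 4 = 11
XOR them: 2 XOR 4 XOR 3 XOR 8 XOR 8 XOR 6 XOR 12 XOR 11 = 4.
Result: 15 * 6 = 4 (in Nim).

4


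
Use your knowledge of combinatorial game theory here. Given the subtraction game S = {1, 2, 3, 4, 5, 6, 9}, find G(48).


The subtraction set is S = {1, 2, 3, 4, 5, 6, 9}.
G(k) = mex{ G(k - s) : s in S, s <= k }. We compute iteratively: G(0) = 0.
G(1) = mex({0}) = 1
G(2) = mex({0, 1}) = 2
G(3) = mex({0, 1, 2}) = 3
G(4) = mex({0, 1, 2, 3}) = 4
G(5) = mex({0, 1, 2, 3, 4}) = 5
G(6) = mex({0, 1, 2, 3, 4, 5}) = 6
G(7) = mex({1, 2, 3, 4, 5, 6}) = 0
G(8) = mex({0, 2, 3, 4, 5, 6}) = 1
G(9) = mex({0, 1, 3, 4, 5, 6}) = 2
G(10) = mex({0, 1, 2, 4, 5, 6}) = 3
G(11) = mex({0, 1, 2, 3, 5, 6}) = 4
G(12) = mex({0, 1, 2, 3, 4, 6}) = 5
G(13) = mex({0, 1, 2, 3, 4, 5}) = 6
G(14) = mex({1, 2, 3, 4, 5, 6}) = 0
G(15) = mex({0, 2, 3, 4, 5, 6}) = 1
Observe that G(7)..G(15) = 0, 1, 2, 3, 4, 5, 6, 0, 1 repeats G(0)..G(8) = 0, 1, 2, 3, 4, 5, 6, 0, 1.
For k >= max(S) = 9, G(k) is determined by the previous 9 values G(k-9)..G(k-1); a window of 9 consecutive values has recurred shifted by 7, so by induction G(k + 7) = G(k) for all k >= 0: the sequence is periodic from the start with period 7.
One period: G(0..6) = 0, 1, 2, 3, 4, 5, 6.
48 mod 7 = 6, so G(48) = G(6) = 6.

6


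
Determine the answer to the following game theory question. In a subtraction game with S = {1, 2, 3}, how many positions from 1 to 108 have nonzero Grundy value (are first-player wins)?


Subtraction set S = {1, 2, 3}, so G(n) = n mod 4.
G(n) = 0 when n is a multiple of 4.
Multiples of 4 in [1, 108]: 27
N-positions (nonzero Grundy) = 108 - 27 = 81

81


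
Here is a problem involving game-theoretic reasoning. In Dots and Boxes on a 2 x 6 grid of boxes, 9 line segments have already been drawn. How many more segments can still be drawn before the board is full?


Grid: 2 x 6 boxes, i.e. 3 rows and 7 columns of dots.
Horizontal edges: (rows + 1) * cols = 3 * 6 = 18
Vertical edges: rows * (cols + 1) = 2 * 7 = 14
Total edges: 18 + 14 = 32
Edges drawn: 9
Remaining: 32 - 9 = 23

23


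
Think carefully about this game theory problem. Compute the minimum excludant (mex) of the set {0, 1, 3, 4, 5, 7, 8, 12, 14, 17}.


Set = {0, 1, 3, 4, 5, 7, 8, 12, 14, 17}
0 is in the set.
1 is in the set.
2 is NOT in the set. This is the mex.
mex = 2

2


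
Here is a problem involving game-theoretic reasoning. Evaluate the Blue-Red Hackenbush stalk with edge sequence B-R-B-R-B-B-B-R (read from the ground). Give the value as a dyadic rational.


Edges (from ground): B-R-B-R-B-B-B-R
By Berlekamp's sign-expansion rule, a Blue-Red Hackenbush stalk has the value of the surreal number whose sign sequence is the edge sequence with B -> + and R -> -.
Sign sequence: +-+-+++-
Trace the sign expansion in the surreal number tree, starting from 0:
Edge 1: B (sign +) -> bounds (0, +inf), value = 1
Edge 2: R (sign -) -> bounds (0, 1), value = 1/2
Edge 3: B (sign +) -> bounds (1/2, 1), value = 3/4
Edge 4: R (sign -) -> bounds (1/2, 3/4), value = 5/8
Edge 5: B (sign +) -> bounds (5/8, 3/4), value = 11/16
Edge 6: B (sign +) -> bounds (11/16, 3/4), value = 23/32
Edge 7: B (sign +) -> bounds (23/32, 3/4), value = 47/64
Edge 8: R (sign -) -> bounds (23/32, 47/64), value = 93/128
Game value = 93/128

93/128


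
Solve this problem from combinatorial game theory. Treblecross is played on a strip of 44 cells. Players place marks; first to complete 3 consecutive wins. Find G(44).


Treblecross: place X on empty cells; 3-in-a-row wins.
Playing within two cells of an existing X lets the opponent win at once, so sensible play treats the cells i-2..i+2 around each X as dead. The player left with no safe cell loses, so this is a normal-play take-away game on strips of safe cells.
Placing X at cell i (0-indexed) of a strip of k safe cells leaves independent strips of sizes max(0, i-2) and max(0, k-i-3). Hence G(k) = mex{ G(max(0,i-2)) XOR G(max(0,k-i-3)) : 0 <= i < k }, with G(0) = 0.
G(1): splits (0,0):0^0=0 -> mex({0}) = 1
G(2): splits (0,0):0^0=0 -> mex({0}) = 1
G(3): splits (0,0):0^0=0 -> mex({0}) = 1
G(4): splits (0,1):0^1=1 (0,0):0^0=0 -> mex({0, 1}) = 2
G(5): splits (0,2):0^1=1 (0,1):0^1=1 (0,0):0^0=0 -> mex({0, 1}) = 2
G(6) = mex({1}) = 0
G(7) = mex({0, 1, 2}) = 3
G(8) = mex({0, 1, 2}) = 3
G(9) = mex({0, 2}) = 1
G(10) = mex({0, 2, 3}) = 1
G(11) = mex({0, 3}) = 1
G(12) = mex({1, 3}) = 0
G(13) = mex({0, 1, 2, 3}) = 4
G(14) = mex({0, 1, 2}) = 3
G(15) = mex({0, 1, 2}) = 3
G(16) = mex({0, 1, 2, 4}) = 3
G(17) = mex({0, 1, 3, 4}) = 2
G(18) = mex({0, 1, 3, 4}) = 2
G(19) = mex({0, 1, 3, 5}) = 2
G(20) = mex({0, 1, 2, 3, 5}) = 4
G(21) = mex({0, 1, 2, 3, 5}) = 4
G(22) = mex({1, 2, 6}) = 0
G(23) = mex({0, 1, 2, 3, 4, 6}) = 5
G(24) = mex({0, 1, 2, 3, 4}) = 5
G(25) = mex({0, 1, 3, 4, 7}) = 2
G(26) = mex({0, 1, 3, 4, 5, 7}) = 2
G(27) = mex({0, 1, 3, 5}) = 2
G(28) = mex({0, 1, 2, 5}) = 3
G(29) = mex({0, 1, 2, 4, 5, 6}) = 3
G(30) = mex({1, 2, 4, 6}) = 0
G(31) = mex({0, 1, 2, 3, 4, 6}) = 5
G(32) = mex({1, 2, 3, 4, 7}) = 0
G(33) = mex({0, 3, 7}) = 1
G(34) = mex({0, 2, 3, 5, 7}) = 1
G(35) = mex({0, 2, 3, 5, 6}) = 1
G(36) = mex({0, 1, 2, 5, 6}) = 3
G(37) = mex({0, 1, 2, 4, 5, 6}) = 3
G(38) = mex({0, 1, 2, 4}) = 3
G(39) = mex({0, 1, 2, 3, 4, 7}) = 5
G(40) = mex({0, 1, 2, 3, 4, 5, 7}) = 6
G(41) = mex({0, 1, 2, 3, 5, 7}) = 4
G(42) = mex({0, 1, 2, 3, 5, 6, 7}) = 4
G(43) = mex({0, 2, 3, 5, 6}) = 1
G(44) = mex({1, 2, 3, 4, 5, 6}) = 0
Therefore G(44) = 0.

0


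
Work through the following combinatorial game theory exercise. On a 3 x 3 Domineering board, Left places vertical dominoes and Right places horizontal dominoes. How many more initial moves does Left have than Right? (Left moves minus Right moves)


Board is 3 x 3 (rows x cols).
Left (vertical) placements: (rows-1) * cols = 2 * 3 = 6
Right (horizontal) placements: rows * (cols-1) = 3 * 2 = 6
Advantage = Left - Right = 6 - 6 = 0

0


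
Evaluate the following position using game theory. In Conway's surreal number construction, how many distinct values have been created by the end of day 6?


Day 0: {|} = 0 is born. Count = 1.
Day n: the number of surreal numbers born by day n is 2^(n+1) - 1.
By day 0: 2^1 - 1 = 1
By day 1: 2^2 - 1 = 3
By day 2: 2^3 - 1 = 7
By day 3: 2^4 - 1 = 15
By day 4: 2^5 - 1 = 31
By day 5: 2^6 - 1 = 63
By day 6: 2^7 - 1 = 127
By day 6: 127 surreal numbers.

127


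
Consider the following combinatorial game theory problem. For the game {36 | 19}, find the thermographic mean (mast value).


Game = {36 | 19}, a switch {a | b} with numbers a > b.
Its thermograph has left wall a - t and right wall b + t, which meet at t = (a - b)/2, where both equal (a + b)/2. So the mast (mean value) is at (a + b)/2.
Mean = (36 + (19))/2 = 55/2 = 55/2

55/2


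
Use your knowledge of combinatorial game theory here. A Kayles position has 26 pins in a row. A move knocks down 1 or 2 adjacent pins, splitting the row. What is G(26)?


Kayles: a move removes 1 or 2 adjacent pins from a contiguous row.
Removing pins from a row of k leaves two independent rows (a, b) with a + b = k - 1 (one pin) or a + b = k - 2 (two pins); an end removal gives a = 0.
By Sprague-Grundy, G(k) = mex{ G(a) XOR G(b) } over all these splits. G(0) = 0.
G(1): splits (0,0):0^0=0 -> mex({0}) = 1
G(2): splits (0,1):0^1=1 (0,0):0^0=0 -> mex({0, 1}) = 2
G(3): splits (0,2):0^2=2 (1,1):1^1=0 (0,1):0^1=1 -> mex({0, 1, 2}) = 3
G(4): splits (0,3):0^3=3 (1,2):1^2=3 (0,2):0^2=2 (1,1):1^1=0 -> mex({0, 2, 3}) = 1
G(5): splits (0,4):0^1=1 (1,3):1^3=2 (2,2):2^2=0 (0,3):0^3=3 (1,2):1^2=3 -> mex({0, 1, 2, 3}) = 4
G(6) = mex({0, 1, 2, 4}) = 3
G(7) = mex({0, 1, 3, 4, 5}) = 2
G(8) = mex({0, 2, 3, 5, 6}) = 1
G(9) = mex({0, 1, 2, 3, 6, 7}) = 4
G(10) = mex({0, 1, 3, 4, 5, 7}) = 2
G(11) = mex({0, 1, 2, 3, 4, 5}) = 6
G(12) = mex({0, 1, 2, 3, 5, 6, 7}) = 4
G(13) = mex({0, 2, 3, 4, 6, 7}) = 1
G(14) = mex({0, 1, 4, 5, 6, 7}) = 2
G(15) = mex({0, 1, 2, 3, 4, 5, 6}) = 7
G(16) = mex({0, 2, 3, 5, 6, 7}) = 1
G(17) = mex({0, 1, 2, 3, 5, 6, 7}) = 4
G(18) = mex({0, 1, 2, 4, 5, 6}) = 3
G(19) = mex({0, 1, 3, 4, 5, 7}) = 2
G(20) = mex({0, 2, 3, 4, 5, 6, 7}) = 1
G(21) = mex({0, 1, 2, 3, 5, 6, 7}) = 4
G(22) = mex({0, 1, 2, 3, 4, 5, 7}) = 6
G(23) = mex({0, 1, 2, 3, 4, 5, 6}) = 7
G(24) = mex({0, 1, 2, 3, 5, 6, 7}) = 4
G(25) = mex({0, 2, 3, 4, 6, 7}) = 1
G(26) = mex({0, 1, 3, 4, 5, 6, 7}) = 2
Therefore G(26) = 2.

2


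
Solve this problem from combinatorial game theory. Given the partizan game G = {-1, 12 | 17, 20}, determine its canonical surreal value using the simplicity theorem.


Left options: {-1, 12}, max = 12
Right options: {17, 20}, min = 17
All options are numbers and max(Left) < min(Right), so by the simplicity theorem the value is the simplest (earliest-born) number strictly between 12 and 17.
Integers 13 through 16 all lie strictly between 12 and 17.
Among integers, the simplest (lowest birthday = smallest |n|; 0 is born on day 0, +-n on day n) is 13.
No non-integer in the interval can be simpler: if x is a non-integer in the interval, then floor(x) or ceil(x) also lies in the interval (the interval contains an integer), and both are proper prefixes of x's sign expansion, i.e. born earlier. So the game value is 13.
Game value = 13

13


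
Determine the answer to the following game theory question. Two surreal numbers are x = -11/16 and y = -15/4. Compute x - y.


x = -11/16, y = -15/4
Converting to common denominator: 16
x = -11/16, y = -60/16
x - y = -11/16 - -15/4 = 49/16

49/16


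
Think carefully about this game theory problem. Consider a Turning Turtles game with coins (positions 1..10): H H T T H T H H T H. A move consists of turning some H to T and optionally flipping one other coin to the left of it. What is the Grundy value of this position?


Coins: H H T T H T H H T H
Key fact: a single head at position k behaves exactly like a Nim heap of size k (turning it to T and optionally flipping a coin at j < k corresponds to moving the heap from k to j, or to 0), and heads combine as a disjunctive sum (two heads at the same place would cancel, matching j XOR j = 0). So the Nim-value is the XOR of the 1-indexed positions of the heads.
Face-up positions (1-indexed): [1, 2, 5, 7, 8, 10]
XOR 0 with 1: 0 XOR 1 = 1
XOR 1 with 2: 1 XOR 2 = 3
XOR 3 with 5: 3 XOR 5 = 6
XOR 6 with 7: 6 XOR 7 = 1
XOR 1 with 8: 1 XOR 8 = 9
XOR 9 with 10: 9 XOR 10 = 3
Nim-value = 3

3


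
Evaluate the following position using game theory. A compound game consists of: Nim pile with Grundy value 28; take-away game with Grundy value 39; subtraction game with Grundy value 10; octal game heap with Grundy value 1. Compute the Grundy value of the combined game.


By the Sprague-Grundy theorem, the Grundy value of a sum of games is the XOR of individual Grundy values.
Nim pile: Grundy value = 28. Running XOR: 0 XOR 28 = 28
take-away game: Grundy value = 39. Running XOR: 28 XOR 39 = 59
subtraction game: Grundy value = 10. Running XOR: 59 XOR 10 = 49
octal game heap: Grundy value = 1. Running XOR: 49 XOR 1 = 48
The combined Grundy value is 48.

48


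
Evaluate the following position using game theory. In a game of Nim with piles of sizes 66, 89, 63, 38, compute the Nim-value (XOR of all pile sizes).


We need the XOR (exclusive or) of all pile sizes.
After XOR-ing pile 1 (size 66): 0 XOR 66 = 66
After XOR-ing pile 2 (size 89): 66 XOR 89 = 27
After XOR-ing pile 3 (size 63): 27 XOR 63 = 36
After XOR-ing pile 4 (size 38): 36 XOR 38 = 2
The Nim-value of this position is 2.

2


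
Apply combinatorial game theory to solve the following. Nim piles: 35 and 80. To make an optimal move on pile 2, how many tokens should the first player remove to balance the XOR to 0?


Piles: 35 and 80
Current XOR: 35 XOR 80 = 115 (non-zero, so this is an N-position).
To make the XOR zero, we need to find a move that balances the piles.
For pile 2 (size 80): target = 80 XOR 115 = 35
We reduce pile 2 from 80 to 35.
Tokens removed: 80 - 35 = 45
Verification: 35 XOR 35 = 0

45


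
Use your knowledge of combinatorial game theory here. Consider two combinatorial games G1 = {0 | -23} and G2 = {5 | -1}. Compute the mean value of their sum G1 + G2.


G1 = {0 | -23}, G2 = {5 | -1}
Each is a switch {a | b} with numbers a > b; its mean value is (a + b)/2, and mean value is additive over game sums: m(G1 + G2) = m(G1) + m(G2).
Mean of G1 = (0 + (-23))/2 = -23/2 = -23/2
Mean of G2 = (5 + (-1))/2 = 4/2 = 2
Mean of G1 + G2 = -23/2 + 2 = -19/2

-19/2


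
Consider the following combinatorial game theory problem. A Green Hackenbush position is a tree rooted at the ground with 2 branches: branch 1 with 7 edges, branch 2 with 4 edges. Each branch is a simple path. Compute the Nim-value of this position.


The tree has 2 branches from the ground vertex.
In Green Hackenbush, the Nim-value of a simple path of length k is k.
Branch 1: length 7, Nim-value = 7
Branch 2: length 4, Nim-value = 4
Total Nim-value = XOR of all branch values:
0 XOR 7 = 7
7 XOR 4 = 3
Nim-value of the tree = 3

3


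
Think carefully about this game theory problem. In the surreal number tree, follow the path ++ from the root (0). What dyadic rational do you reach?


Sign expansion: ++
Rule: track bounds (lo, hi), initially (-inf, +inf). On '+', the current value becomes lo and we move to the simplest number in (value, hi): value + 1 if hi = +inf, otherwise the midpoint (value + hi)/2. On '-', the current value becomes hi and we move to value - 1 if lo = -inf, otherwise the midpoint (lo + value)/2.
Start at 0.
Step 1: sign = +, move right. Bounds: (0, +inf). Value = 1
Step 2: sign = +, move right. Bounds: (1, +inf). Value = 2
The surreal number with sign expansion ++ is 2.

2


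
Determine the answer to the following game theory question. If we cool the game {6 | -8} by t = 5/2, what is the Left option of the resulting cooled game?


Original game: {6 | -8} (a switch {a | b} with a > b).
Cooling by t (for t below the temperature (a - b)/2 = 7) taxes each move by t: {a | b} cooled by t is {a - t | b + t}.
Cooling amount: t = 5/2
Cooled Left option: 6 - 5/2 = 7/2
Cooled Right option: -8 + 5/2 = -11/2
Cooled game: {7/2 | -11/2}
Left option = 7/2

7/2


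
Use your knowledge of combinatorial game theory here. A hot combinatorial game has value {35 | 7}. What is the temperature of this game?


The game is {35 | 7}, a switch {a | b} with numbers a > b.
Cooling {a | b} by t gives {a - t | b + t}, which stops being hot when a - t = b + t, i.e. at t = (a - b)/2. So the temperature of a switch is (a - b)/2.
Temperature = (Left option - Right option) / 2
= (35 - (7)) / 2
= 28 / 2
= 14

14


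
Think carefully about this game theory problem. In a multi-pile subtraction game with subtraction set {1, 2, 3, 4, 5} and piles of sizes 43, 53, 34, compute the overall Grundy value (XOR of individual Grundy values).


Subtraction set: {1, 2, 3, 4, 5}
For this subtraction set, G(n) = n mod 6 (period = max + 1 = 6).
Pile 1 (size 43): G(43) = 43 mod 6 = 1
Pile 2 (size 53): G(53) = 53 mod 6 = 5
Pile 3 (size 34): G(34) = 34 mod 6 = 4
Total Grundy value = XOR of all: 1 XOR 5 XOR 4 = 0

0


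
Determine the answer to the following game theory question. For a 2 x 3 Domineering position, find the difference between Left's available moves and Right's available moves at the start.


Board is 2 x 3 (rows x cols).
Left (vertical) placements: (rows-1) * cols = 1 * 3 = 3
Right (horizontal) placements: rows * (cols-1) = 2 * 2 = 4
Advantage = Left - Right = 3 - 4 = -1

-1


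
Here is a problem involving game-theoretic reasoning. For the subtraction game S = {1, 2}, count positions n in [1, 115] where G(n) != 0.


Subtraction set S = {1, 2}, so G(n) = n mod 3.
G(n) = 0 when n is a multiple of 3.
Multiples of 3 in [1, 115]: 38
N-positions (nonzero Grundy) = 115 - 38 = 77

77


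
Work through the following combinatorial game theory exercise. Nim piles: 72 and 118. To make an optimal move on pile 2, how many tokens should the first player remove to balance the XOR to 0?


Piles: 72 and 118
Current XOR: 72 XOR 118 = 62 (non-zero, so this is an N-position).
To make the XOR zero, we need to find a move that balances the piles.
For pile 2 (size 118): target = 118 XOR 62 = 72
We reduce pile 2 from 118 to 72.
Tokens removed: 118 - 72 = 46
Verification: 72 XOR 72 = 0

46


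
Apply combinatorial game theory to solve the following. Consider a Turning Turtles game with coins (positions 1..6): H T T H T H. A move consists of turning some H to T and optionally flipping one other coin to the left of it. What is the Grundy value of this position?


Coins: H T T H T H
Key fact: a single head at position k behaves exactly like a Nim heap of size k (turning it to T and optionally flipping a coin at j < k corresponds to moving the heap from k to j, or to 0), and heads combine as a disjunctive sum (two heads at the same place would cancel, matching j XOR j = 0). So the Nim-value is the XOR of the 1-indexed positions of the heads.
Face-up positions (1-indexed): [1, 4, 6]
XOR 0 with 1: 0 XOR 1 = 1
XOR 1 with 4: 1 XOR 4 = 5
XOR 5 with 6: 5 XOR 6 = 3
Nim-value = 3

3


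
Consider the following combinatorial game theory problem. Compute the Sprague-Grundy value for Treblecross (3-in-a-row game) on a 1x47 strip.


Treblecross: place X on empty cells; 3-in-a-row wins.
Playing within two cells of an existing X lets the opponent win at once, so sensible play treats the cells i-2..i+2 around each X as dead. The player left with no safe cell loses, so this is a normal-play take-away game on strips of safe cells.
Placing X at cell i (0-indexed) of a strip of k safe cells leaves independent strips of sizes max(0, i-2) and max(0, k-i-3). Hence G(k) = mex{ G(max(0,i-2)) XOR G(max(0,k-i-3)) : 0 <= i < k }, with G(0) = 0.
G(1): splits (0,0):0^0=0 -> mex({0}) = 1
G(2): splits (0,0):0^0=0 -> mex({0}) = 1
G(3): splits (0,0):0^0=0 -> mex({0}) = 1
G(4): splits (0,1):0^1=1 (0,0):0^0=0 -> mex({0, 1}) = 2
G(5): splits (0,2):0^1=1 (0,1):0^1=1 (0,0):0^0=0 -> mex({0, 1}) = 2
G(6) = mex({1}) = 0
G(7) = mex({0, 1, 2}) = 3
G(8) = mex({0, 1, 2}) = 3
G(9) = mex({0, 2}) = 1
G(10) = mex({0, 2, 3}) = 1
G(11) = mex({0, 3}) = 1
G(12) = mex({1, 3}) = 0
G(13) = mex({0, 1, 2, 3}) = 4
G(14) = mex({0, 1, 2}) = 3
G(15) = mex({0, 1, 2}) = 3
G(16) = mex({0, 1, 2, 4}) = 3
G(17) = mex({0, 1, 3, 4}) = 2
G(18) = mex({0, 1, 3, 4}) = 2
G(19) = mex({0, 1, 3, 5}) = 2
G(20) = mex({0, 1, 2, 3, 5}) = 4
G(21) = mex({0, 1, 2, 3, 5}) = 4
G(22) = mex({1, 2, 6}) = 0
G(23) = mex({0, 1, 2, 3, 4, 6}) = 5
G(24) = mex({0, 1, 2, 3, 4}) = 5
G(25) = mex({0, 1, 3, 4, 7}) = 2
G(26) = mex({0, 1, 3, 4, 5, 7}) = 2
G(27) = mex({0, 1, 3, 5}) = 2
G(28) = mex({0, 1, 2, 5}) = 3
G(29) = mex({0, 1, 2, 4, 5, 6}) = 3
G(30) = mex({1, 2, 4, 6}) = 0
G(31) = mex({0, 1, 2, 3, 4, 6}) = 5
G(32) = mex({1, 2, 3, 4, 7}) = 0
G(33) = mex({0, 3, 7}) = 1
G(34) = mex({0, 2, 3, 5, 7}) = 1
G(35) = mex({0, 2, 3, 5, 6}) = 1
G(36) = mex({0, 1, 2, 5, 6}) = 3
G(37) = mex({0, 1, 2, 4, 5, 6}) = 3
G(38) = mex({0, 1, 2, 4}) = 3
G(39) = mex({0, 1, 2, 3, 4, 7}) = 5
G(40) = mex({0, 1, 2, 3, 4, 5, 7}) = 6
G(41) = mex({0, 1, 2, 3, 5, 7}) = 4
G(42) = mex({0, 1, 2, 3, 5, 6, 7}) = 4
G(43) = mex({0, 2, 3, 5, 6}) = 1
G(44) = mex({1, 2, 3, 4, 5, 6}) = 0
G(45) = mex({0, 1, 2, 3, 4, 6, 7}) = 5
G(46) = mex({0, 1, 2, 3, 4, 7}) = 5
G(47) = mex({0, 1, 2, 3, 4, 5, 7}) = 6
Therefore G(47) = 6.

6


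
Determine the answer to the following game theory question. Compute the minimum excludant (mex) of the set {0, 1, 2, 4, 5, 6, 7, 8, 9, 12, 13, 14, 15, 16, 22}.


Set = {0, 1, 2, 4, 5, 6, 7, 8, 9, 12, 13, 14, 15, 16, 22}
0 is in the set.
1 is in the set.
2 is in the set.
3 is NOT in the set. This is the mex.
mex = 3

3


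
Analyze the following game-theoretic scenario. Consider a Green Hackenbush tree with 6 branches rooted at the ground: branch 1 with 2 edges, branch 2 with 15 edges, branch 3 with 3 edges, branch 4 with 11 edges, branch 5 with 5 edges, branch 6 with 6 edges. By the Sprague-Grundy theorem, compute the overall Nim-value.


The tree has 6 branches from the ground vertex.
In Green Hackenbush, the Nim-value of a simple path of length k is k.
Branch 1: length 2, Nim-value = 2
Branch 2: length 15, Nim-value = 15
Branch 3: length 3, Nim-value = 3
Branch 4: length 11, Nim-value = 11
Branch 5: length 5, Nim-value = 5
Branch 6: length 6, Nim-value = 6
Total Nim-value = XOR of all branch values:
0 XOR 2 = 2
2 XOR 15 = 13
13 XOR 3 = 14
14 XOR 11 = 5
5 XOR 5 = 0
0 XOR 6 = 6
Nim-value of the tree = 6

6


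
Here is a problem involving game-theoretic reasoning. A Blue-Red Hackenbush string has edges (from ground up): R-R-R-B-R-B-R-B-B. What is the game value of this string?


Edges (from ground): R-R-R-B-R-B-R-B-B
By Berlekamp's sign-expansion rule, a Blue-Red Hackenbush stalk has the value of the surreal number whose sign sequence is the edge sequence with B -> + and R -> -.
Sign sequence: ---+-+-++
Trace the sign expansion in the surreal number tree, starting from 0:
Edge 1: R (sign -) -> bounds (-inf, 0), value = -1
Edge 2: R (sign -) -> bounds (-inf, -1), value = -2
Edge 3: R (sign -) -> bounds (-inf, -2), value = -3
Edge 4: B (sign +) -> bounds (-3, -2), value = -5/2
Edge 5: R (sign -) -> bounds (-3, -5/2), value = -11/4
Edge 6: B (sign +) -> bounds (-11/4, -5/2), value = -21/8
Edge 7: R (sign -) -> bounds (-11/4, -21/8), value = -43/16
Edge 8: B (sign +) -> bounds (-43/16, -21/8), value = -85/32
Edge 9: B (sign +) -> bounds (-85/32, -21/8), value = -169/64
Game value = -169/64

-169/64


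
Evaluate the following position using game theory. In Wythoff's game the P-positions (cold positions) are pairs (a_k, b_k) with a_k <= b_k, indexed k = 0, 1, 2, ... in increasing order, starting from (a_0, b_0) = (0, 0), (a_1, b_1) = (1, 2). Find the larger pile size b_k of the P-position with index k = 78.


By Wythoff's theorem, a_k = floor(k * phi) and b_k = floor(k * phi^2) = a_k + k, where phi = (1 + sqrt(5))/2 is the golden ratio.
phi = (1 + sqrt(5))/2 = 1.618034
phi^2 = phi + 1 = 2.618034
k = 78
k * phi^2 = 78 * 2.618034 = 204.206651
b_78 = floor(k * phi^2) = 204 (check: a_78 + k = 126 + 78 = 204)

204


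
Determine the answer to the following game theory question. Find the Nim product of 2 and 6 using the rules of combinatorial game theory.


Nim multiplication is bilinear over XOR: (u XOR v) * w = (u*w) XOR (v*w).
So we split each operand into its bit components and XOR the pairwise Nim products.
2 = 2 (as XOR of powers of 2).
6 = 2 + 4 (as XOR of powers of 2).
Using the standard Nim-product table on single bits:
  2*2 = 3,   2*4 = 8,   2*8 = 12,
  4*4 = 6,   4*8 = 11,  8*8 = 13,
and  1*x = x (identity), k*l = l*k (commutative).
Pairwise Nim products:
  2 * 2 = 3
  2 * 4 = 8
XOR them: 3 XOR 8 = 11.
Result: 2 * 6 = 11 (in Nim).

11


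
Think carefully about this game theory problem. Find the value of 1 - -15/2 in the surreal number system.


x = 1, y = -15/2
Converting to common denominator: 2
x = 2/2, y = -15/2
x - y = 1 - -15/2 = 17/2

17/2


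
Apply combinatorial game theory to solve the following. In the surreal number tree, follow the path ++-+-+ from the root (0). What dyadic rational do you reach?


Sign expansion: ++-+-+
Rule: track bounds (lo, hi), initially (-inf, +inf). On '+', the current value becomes lo and we move to the simplest number in (value, hi): value + 1 if hi = +inf, otherwise the midpoint (value + hi)/2. On '-', the current value becomes hi and we move to value - 1 if lo = -inf, otherwise the midpoint (lo + value)/2.
Start at 0.
Step 1: sign = +, move right. Bounds: (0, +inf). Value = 1
Step 2: sign = +, move right. Bounds: (1, +inf). Value = 2
Step 3: sign = -, move left. Bounds: (1, 2). Value = 3/2
Step 4: sign = +, move right. Bounds: (3/2, 2). Value = 7/4
Step 5: sign = -, move left. Bounds: (3/2, 7/4). Value = 13/8
Step 6: sign = +, move right. Bounds: (13/8, 7/4). Value = 27/16
The surreal number with sign expansion ++-+-+ is 27/16.

27/16


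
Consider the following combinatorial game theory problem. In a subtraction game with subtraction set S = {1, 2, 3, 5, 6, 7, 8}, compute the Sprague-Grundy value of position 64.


The subtraction set is S = {1, 2, 3, 5, 6, 7, 8}.
G(k) = mex{ G(k - s) : s in S, s <= k }. We compute iteratively: G(0) = 0.
G(1) = mex({0}) = 1
G(2) = mex({0, 1}) = 2
G(3) = mex({0, 1, 2}) = 3
G(4) = mex({1, 2, 3}) = 0
G(5) = mex({0, 2, 3}) = 1
G(6) = mex({0, 1, 3}) = 2
G(7) = mex({0, 1, 2}) = 3
G(8) = mex({0, 1, 2, 3}) = 4
G(9) = mex({0, 1, 2, 3, 4}) = 5
G(10) = mex({0, 1, 2, 3, 4, 5}) = 6
G(11) = mex({0, 1, 2, 3, 4, 5, 6}) = 7
G(12) = mex({0, 1, 2, 3, 5, 6, 7}) = 4
G(13) = mex({1, 2, 3, 4, 6, 7}) = 0
G(14) = mex({0, 2, 3, 4, 5, 7}) = 1
G(15) = mex({0, 1, 3, 4, 5, 6}) = 2
G(16) = mex({0, 1, 2, 4, 5, 6, 7}) = 3
G(17) = mex({1, 2, 3, 4, 5, 6, 7}) = 0
G(18) = mex({0, 2, 3, 4, 6, 7}) = 1
G(19) = mex({0, 1, 3, 4, 7}) = 2
G(20) = mex({0, 1, 2, 4}) = 3
Observe that G(13)..G(20) = 0, 1, 2, 3, 0, 1, 2, 3 repeats G(0)..G(7) = 0, 1, 2, 3, 0, 1, 2, 3.
For k >= max(S) = 8, G(k) is determined by the previous 8 values G(k-8)..G(k-1); a window of 8 consecutive values has recurred shifted by 13, so by induction G(k + 13) = G(k) for all k >= 0: the sequence is periodic from the start with period 13.
One period: G(0..12) = 0, 1, 2, 3, 0, 1, 2, 3, 4, 5, 6, 7, 4.
64 mod 13 = 12, so G(64) = G(12) = 4.

4


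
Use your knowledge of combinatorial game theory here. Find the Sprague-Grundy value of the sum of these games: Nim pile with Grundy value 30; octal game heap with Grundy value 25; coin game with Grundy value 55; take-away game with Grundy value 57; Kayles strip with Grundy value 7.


By the Sprague-Grundy theorem, the Grundy value of a sum of games is the XOR of individual Grundy values.
Nim pile: Grundy value = 30. Running XOR: 0 XOR 30 = 30
octal game heap: Grundy value = 25. Running XOR: 30 XOR 25 = 7
coin game: Grundy value = 55. Running XOR: 7 XOR 55 = 48
take-away game: Grundy value = 57. Running XOR: 48 XOR 57 = 9
Kayles strip: Grundy value = 7. Running XOR: 9 XOR 7 = 14
The combined Grundy value is 14.

14


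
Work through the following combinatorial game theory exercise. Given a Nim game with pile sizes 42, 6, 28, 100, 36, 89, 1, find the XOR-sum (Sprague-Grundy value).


We need the XOR (exclusive or) of all pile sizes.
After XOR-ing pile 1 (size 42): 0 XOR 42 = 42
After XOR-ing pile 2 (size 6): 42 XOR 6 = 44
After XOR-ing pile 3 (size 28): 44 XOR 28 = 48
After XOR-ing pile 4 (size 100): 48 XOR 100 = 84
After XOR-ing pile 5 (size 36): 84 XOR 36 = 112
After XOR-ing pile 6 (size 89): 112 XOR 89 = 41
After XOR-ing pile 7 (size 1): 41 XOR 1 = 40
The Nim-value of this position is 40.

40


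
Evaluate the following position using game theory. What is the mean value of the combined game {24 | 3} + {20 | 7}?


G1 = {24 | 3}, G2 = {20 | 7}
Each is a switch {a | b} with numbers a > b; its mean value is (a + b)/2, and mean value is additive over game sums: m(G1 + G2) = m(G1) + m(G2).
Mean of G1 = (24 + (3))/2 = 27/2 = 27/2
Mean of G2 = (20 + (7))/2 = 27/2 = 27/2
Mean of G1 + G2 = 27/2 + 27/2 = 27

27


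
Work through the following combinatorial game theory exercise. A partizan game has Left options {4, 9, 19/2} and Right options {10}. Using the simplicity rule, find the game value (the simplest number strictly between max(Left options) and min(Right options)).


Left options: {4, 9, 19/2}, max = 19/2
Right options: {10}, min = 10
All options are numbers and max(Left) < min(Right), so by the simplicity theorem the value is the simplest (earliest-born) number strictly between 19/2 and 10.
No integer lies strictly between 19/2 and 10, so the value is the dyadic rational m/2^k in the interval with the smallest k (then m odd); search k = 1, 2, ...:
Denominator 2: no odd multiple of 1/2 lies strictly between 19/2 and 10.
Denominator 4: 39/4 lies strictly between 19/2 and 10 -- found.
The simplest number in the interval is 39/4.
Game value = 39/4

39/4


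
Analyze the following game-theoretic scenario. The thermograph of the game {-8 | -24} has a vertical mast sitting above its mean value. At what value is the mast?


Game = {-8 | -24}, a switch {a | b} with numbers a > b.
Its thermograph has left wall a - t and right wall b + t, which meet at t = (a - b)/2, where both equal (a + b)/2. So the mast (mean value) is at (a + b)/2.
Mean = (-8 + (-24))/2 = -32/2 = -16

-16


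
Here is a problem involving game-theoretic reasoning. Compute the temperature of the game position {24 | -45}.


The game is {24 | -45}, a switch {a | b} with numbers a > b.
Cooling {a | b} by t gives {a - t | b + t}, which stops being hot when a - t = b + t, i.e. at t = (a - b)/2. So the temperature of a switch is (a - b)/2.
Temperature = (Left option - Right option) / 2
= (24 - (-45)) / 2
= 69 / 2
= 69/2

69/2


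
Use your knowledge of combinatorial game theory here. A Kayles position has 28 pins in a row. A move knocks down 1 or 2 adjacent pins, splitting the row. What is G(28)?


Kayles: a move removes 1 or 2 adjacent pins from a contiguous row.
Removing pins from a row of k leaves two independent rows (a, b) with a + b = k - 1 (one pin) or a + b = k - 2 (two pins); an end removal gives a = 0.
By Sprague-Grundy, G(k) = mex{ G(a) XOR G(b) } over all these splits. G(0) = 0.
G(1): splits (0,0):0^0=0 -> mex({0}) = 1
G(2): splits (0,1):0^1=1 (0,0):0^0=0 -> mex({0, 1}) = 2
G(3): splits (0,2):0^2=2 (1,1):1^1=0 (0,1):0^1=1 -> mex({0, 1, 2}) = 3
G(4): splits (0,3):0^3=3 (1,2):1^2=3 (0,2):0^2=2 (1,1):1^1=0 -> mex({0, 2, 3}) = 1
G(5): splits (0,4):0^1=1 (1,3):1^3=2 (2,2):2^2=0 (0,3):0^3=3 (1,2):1^2=3 -> mex({0, 1, 2, 3}) = 4
G(6) = mex({0, 1, 2, 4}) = 3
G(7) = mex({0, 1, 3, 4, 5}) = 2
G(8) = mex({0, 2, 3, 5, 6}) = 1
G(9) = mex({0, 1, 2, 3, 6, 7}) = 4
G(10) = mex({0, 1, 3, 4, 5, 7}) = 2
G(11) = mex({0, 1, 2, 3, 4, 5}) = 6
G(12) = mex({0, 1, 2, 3, 5, 6, 7}) = 4
G(13) = mex({0, 2, 3, 4, 6, 7}) = 1
G(14) = mex({0, 1, 4, 5, 6, 7}) = 2
G(15) = mex({0, 1, 2, 3, 4, 5, 6}) = 7
G(16) = mex({0, 2, 3, 5, 6, 7}) = 1
G(17) = mex({0, 1, 2, 3, 5, 6, 7}) = 4
G(18) = mex({0, 1, 2, 4, 5, 6}) = 3
G(19) = mex({0, 1, 3, 4, 5, 7}) = 2
G(20) = mex({0, 2, 3, 4, 5, 6, 7}) = 1
G(21) = mex({0, 1, 2, 3, 5, 6, 7}) = 4
G(22) = mex({0, 1, 2, 3, 4, 5, 7}) = 6
G(23) = mex({0, 1, 2, 3, 4, 5, 6}) = 7
G(24) = mex({0, 1, 2, 3, 5, 6, 7}) = 4
G(25) = mex({0, 2, 3, 4, 6, 7}) = 1
G(26) = mex({0, 1, 3, 4, 5, 6, 7}) = 2
G(27) = mex({0, 1, 2, 3, 4, 5, 6, 7}) = 8
G(28) = mex({0, 1, 2, 3, 4, 6, 7, 8}) = 5
Therefore G(28) = 5.

5


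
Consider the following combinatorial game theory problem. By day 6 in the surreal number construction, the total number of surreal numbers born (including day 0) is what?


Day 0: {|} = 0 is born. Count = 1.
Day n: the number of surreal numbers born by day n is 2^(n+1) - 1.
By day 0: 2^1 - 1 = 1
By day 1: 2^2 - 1 = 3
By day 2: 2^3 - 1 = 7
By day 3: 2^4 - 1 = 15
By day 4: 2^5 - 1 = 31
By day 5: 2^6 - 1 = 63
By day 6: 2^7 - 1 = 127
By day 6: 127 surreal numbers.

127


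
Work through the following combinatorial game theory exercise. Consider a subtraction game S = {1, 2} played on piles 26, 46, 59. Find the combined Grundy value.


Subtraction set: {1, 2}
For this subtraction set, G(n) = n mod 3 (period = max + 1 = 3).
Pile 1 (size 26): G(26) = 26 mod 3 = 2
Pile 2 (size 46): G(46) = 46 mod 3 = 1
Pile 3 (size 59): G(59) = 59 mod 3 = 2
Total Grundy value = XOR of all: 2 XOR 1 XOR 2 = 1

1


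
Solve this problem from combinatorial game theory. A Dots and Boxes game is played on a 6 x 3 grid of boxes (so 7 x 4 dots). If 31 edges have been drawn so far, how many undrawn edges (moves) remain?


Grid: 6 x 3 boxes, i.e. 7 rows and 4 columns of dots.
Horizontal edges: (rows + 1) * cols = 7 * 3 = 21
Vertical edges: rows * (cols + 1) = 6 * 4 = 24
Total edges: 21 + 24 = 45
Edges drawn: 31
Remaining: 45 - 31 = 14

14


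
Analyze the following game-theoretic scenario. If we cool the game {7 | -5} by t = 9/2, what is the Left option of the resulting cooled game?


Original game: {7 | -5} (a switch {a | b} with a > b).
Cooling by t (for t below the temperature (a - b)/2 = 6) taxes each move by t: {a | b} cooled by t is {a - t | b + t}.
Cooling amount: t = 9/2
Cooled Left option: 7 - 9/2 = 5/2
Cooled Right option: -5 + 9/2 = -1/2
Cooled game: {5/2 | -1/2}
Left option = 5/2

5/2


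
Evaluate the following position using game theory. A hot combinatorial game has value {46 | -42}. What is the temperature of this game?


The game is {46 | -42}, a switch {a | b} with numbers a > b.
Cooling {a | b} by t gives {a - t | b + t}, which stops being hot when a - t = b + t, i.e. at t = (a - b)/2. So the temperature of a switch is (a - b)/2.
Temperature = (Left option - Right option) / 2
= (46 - (-42)) / 2
= 88 / 2
= 44

44


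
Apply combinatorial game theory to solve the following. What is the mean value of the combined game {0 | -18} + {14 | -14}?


G1 = {0 | -18}, G2 = {14 | -14}
Each is a switch {a | b} with numbers a > b; its mean value is (a + b)/2, and mean value is additive over game sums: m(G1 + G2) = m(G1) + m(G2).
Mean of G1 = (0 + (-18))/2 = -18/2 = -9
Mean of G2 = (14 + (-14))/2 = 0/2 = 0
Mean of G1 + G2 = -9 + 0 = -9

-9


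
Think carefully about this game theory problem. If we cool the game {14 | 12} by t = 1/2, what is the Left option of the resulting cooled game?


Original game: {14 | 12} (a switch {a | b} with a > b).
Cooling by t (for t below the temperature (a - b)/2 = 1) taxes each move by t: {a | b} cooled by t is {a - t | b + t}.
Cooling amount: t = 1/2
Cooled Left option: 14 - 1/2 = 27/2
Cooled Right option: 12 + 1/2 = 25/2
Cooled game: {27/2 | 25/2}
Left option = 27/2

27/2
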